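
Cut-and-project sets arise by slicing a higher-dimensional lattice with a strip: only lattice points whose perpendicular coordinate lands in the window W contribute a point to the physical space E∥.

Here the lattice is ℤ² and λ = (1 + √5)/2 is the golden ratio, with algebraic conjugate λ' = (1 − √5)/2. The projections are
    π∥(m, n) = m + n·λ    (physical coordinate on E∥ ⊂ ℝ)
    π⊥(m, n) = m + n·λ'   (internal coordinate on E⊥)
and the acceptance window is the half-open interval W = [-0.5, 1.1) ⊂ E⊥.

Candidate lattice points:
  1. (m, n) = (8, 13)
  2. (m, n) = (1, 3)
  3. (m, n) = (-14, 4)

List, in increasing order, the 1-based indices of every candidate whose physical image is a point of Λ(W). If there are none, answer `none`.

Numerically λ ≈ 1.61803 and λ' = −1/λ ≈ -0.61803.
#1 (8,13): internal coord 8 + (13)·λ' = -0.03444; -0.03444 ∈ [-0.5, 1.1) → IN Λ
#2 (1,3): internal coord 1 + (3)·λ' = -0.85410; -0.85410 ∉ [-0.5, 1.1) → out
#3 (-14,4): internal coord -14 + (4)·λ' = -16.47214; -16.47214 ∉ [-0.5, 1.1) → out

1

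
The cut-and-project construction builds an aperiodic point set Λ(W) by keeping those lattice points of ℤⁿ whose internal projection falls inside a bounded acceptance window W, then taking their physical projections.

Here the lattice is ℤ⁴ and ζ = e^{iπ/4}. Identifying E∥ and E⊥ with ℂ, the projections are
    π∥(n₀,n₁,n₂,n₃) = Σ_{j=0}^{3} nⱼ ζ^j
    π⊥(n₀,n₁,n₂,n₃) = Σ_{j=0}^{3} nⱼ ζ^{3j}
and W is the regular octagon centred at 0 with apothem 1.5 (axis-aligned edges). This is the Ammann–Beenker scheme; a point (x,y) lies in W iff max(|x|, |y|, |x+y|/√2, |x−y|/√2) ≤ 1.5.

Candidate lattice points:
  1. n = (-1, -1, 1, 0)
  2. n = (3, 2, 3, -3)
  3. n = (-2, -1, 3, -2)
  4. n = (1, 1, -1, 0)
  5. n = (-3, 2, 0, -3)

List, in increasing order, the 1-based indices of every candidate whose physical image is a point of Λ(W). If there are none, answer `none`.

none

Internal map: ζ^{3j} for j=0..3 gives (1,0), (−√2/2,√2/2), (0,−1), (√2/2,√2/2).
#1 (-1, -1, 1, 0): internal (-0.292893, -1.707107); octagon support 1.707107 vs apothem 1.5 → ∉ W
#2 (3, 2, 3, -3): internal (-0.535534, -3.707107); octagon support 3.707107 vs apothem 1.5 → ∉ W
#3 (-2, -1, 3, -2): internal (-2.707107, -5.121320); octagon support 5.535534 vs apothem 1.5 → ∉ W
#4 (1, 1, -1, 0): internal (0.292893, 1.707107); octagon support 1.707107 vs apothem 1.5 → ∉ W
#5 (-3, 2, 0, -3): internal (-6.535534, -0.707107); octagon support 6.535534 vs apothem 1.5 → ∉ W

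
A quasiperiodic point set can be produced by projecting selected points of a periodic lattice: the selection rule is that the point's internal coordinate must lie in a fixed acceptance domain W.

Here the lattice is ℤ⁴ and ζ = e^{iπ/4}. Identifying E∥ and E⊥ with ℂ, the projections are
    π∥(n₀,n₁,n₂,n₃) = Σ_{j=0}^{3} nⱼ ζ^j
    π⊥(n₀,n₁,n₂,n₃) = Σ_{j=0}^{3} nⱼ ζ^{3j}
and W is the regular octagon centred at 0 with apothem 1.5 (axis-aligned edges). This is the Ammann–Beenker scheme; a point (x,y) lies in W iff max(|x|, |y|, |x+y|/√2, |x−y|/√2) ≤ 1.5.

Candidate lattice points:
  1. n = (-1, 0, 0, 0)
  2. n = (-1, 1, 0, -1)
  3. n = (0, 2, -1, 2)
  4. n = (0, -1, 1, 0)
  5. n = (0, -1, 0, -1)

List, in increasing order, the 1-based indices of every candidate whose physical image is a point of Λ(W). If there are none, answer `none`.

With ζ = e^{iπ/4} the internal vectors are ζ^0,ζ^3,ζ^6,ζ^9.
#1 (-1, 0, 0, 0): internal (-1.000000, 0.000000); octagon support 1.000000 vs apothem 1.5 → ∈ W
#2 (-1, 1, 0, -1): internal (-2.414214, 0.000000); octagon support 2.414214 vs apothem 1.5 → ∉ W
#3 (0, 2, -1, 2): internal (0.000000, 3.828427); octagon support 3.828427 vs apothem 1.5 → ∉ W
#4 (0, -1, 1, 0): internal (0.707107, -1.707107); octagon support 1.707107 vs apothem 1.5 → ∉ W
#5 (0, -1, 0, -1): internal (0.000000, -1.414214); octagon support 1.414214 vs apothem 1.5 → ∈ W

1, 5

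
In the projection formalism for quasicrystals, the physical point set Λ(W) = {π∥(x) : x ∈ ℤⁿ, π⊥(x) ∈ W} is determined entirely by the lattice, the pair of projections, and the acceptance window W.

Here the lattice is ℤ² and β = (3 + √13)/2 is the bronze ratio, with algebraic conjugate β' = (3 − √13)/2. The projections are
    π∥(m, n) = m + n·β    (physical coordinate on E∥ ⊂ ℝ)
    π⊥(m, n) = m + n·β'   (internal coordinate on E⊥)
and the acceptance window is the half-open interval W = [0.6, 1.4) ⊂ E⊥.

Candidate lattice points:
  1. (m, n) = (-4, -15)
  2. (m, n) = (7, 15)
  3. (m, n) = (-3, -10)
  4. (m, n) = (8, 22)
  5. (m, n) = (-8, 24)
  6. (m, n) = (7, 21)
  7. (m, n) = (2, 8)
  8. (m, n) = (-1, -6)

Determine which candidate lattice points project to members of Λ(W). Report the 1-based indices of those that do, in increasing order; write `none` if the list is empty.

4, 6, 8

Numerically β ≈ 3.30278 and β' = −1/β ≈ -0.30278.
#1 (-4,-15): internal coord -4 + (-15)·β' = +0.54163; +0.54163 ∉ [0.6, 1.4) → out
#2 (7,15): internal coord 7 + (15)·β' = +2.45837; +2.45837 ∉ [0.6, 1.4) → out
#3 (-3,-10): internal coord -3 + (-10)·β' = +0.02776; +0.02776 ∉ [0.6, 1.4) → out
#4 (8,22): internal coord 8 + (22)·β' = +1.33894; +1.33894 ∈ [0.6, 1.4) → IN Λ
#5 (-8,24): internal coord -8 + (24)·β' = -15.26662; -15.26662 ∉ [0.6, 1.4) → out
#6 (7,21): internal coord 7 + (21)·β' = +0.64171; +0.64171 ∈ [0.6, 1.4) → IN Λ
#7 (2,8): internal coord 2 + (8)·β' = -0.42221; -0.42221 ∉ [0.6, 1.4) → out
#8 (-1,-6): internal coord -1 + (-6)·β' = +0.81665; +0.81665 ∈ [0.6, 1.4) → IN Λ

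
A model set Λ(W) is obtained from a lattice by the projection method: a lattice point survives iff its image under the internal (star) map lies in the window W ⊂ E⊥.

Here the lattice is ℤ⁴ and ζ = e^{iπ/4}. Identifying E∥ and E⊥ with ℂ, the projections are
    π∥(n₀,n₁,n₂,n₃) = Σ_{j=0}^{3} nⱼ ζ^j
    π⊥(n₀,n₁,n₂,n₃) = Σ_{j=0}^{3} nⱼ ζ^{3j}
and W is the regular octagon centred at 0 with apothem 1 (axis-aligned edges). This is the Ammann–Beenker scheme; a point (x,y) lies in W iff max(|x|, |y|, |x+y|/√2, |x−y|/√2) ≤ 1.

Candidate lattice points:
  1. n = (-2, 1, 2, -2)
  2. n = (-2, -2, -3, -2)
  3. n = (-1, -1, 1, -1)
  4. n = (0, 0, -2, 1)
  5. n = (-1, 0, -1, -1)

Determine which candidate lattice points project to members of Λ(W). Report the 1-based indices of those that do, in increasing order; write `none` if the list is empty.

With ζ = e^{iπ/4} the internal vectors are ζ^0,ζ^3,ζ^6,ζ^9.
#1 (-2, 1, 2, -2): internal (-4.121320, -2.707107); octagon support 4.828427 vs apothem 1 → ∉ W
#2 (-2, -2, -3, -2): internal (-2.000000, 0.171573); octagon support 2.000000 vs apothem 1 → ∉ W
#3 (-1, -1, 1, -1): internal (-1.000000, -2.414214); octagon support 2.414214 vs apothem 1 → ∉ W
#4 (0, 0, -2, 1): internal (0.707107, 2.707107); octagon support 2.707107 vs apothem 1 → ∉ W
#5 (-1, 0, -1, -1): internal (-1.707107, 0.292893); octagon support 1.707107 vs apothem 1 → ∉ W

none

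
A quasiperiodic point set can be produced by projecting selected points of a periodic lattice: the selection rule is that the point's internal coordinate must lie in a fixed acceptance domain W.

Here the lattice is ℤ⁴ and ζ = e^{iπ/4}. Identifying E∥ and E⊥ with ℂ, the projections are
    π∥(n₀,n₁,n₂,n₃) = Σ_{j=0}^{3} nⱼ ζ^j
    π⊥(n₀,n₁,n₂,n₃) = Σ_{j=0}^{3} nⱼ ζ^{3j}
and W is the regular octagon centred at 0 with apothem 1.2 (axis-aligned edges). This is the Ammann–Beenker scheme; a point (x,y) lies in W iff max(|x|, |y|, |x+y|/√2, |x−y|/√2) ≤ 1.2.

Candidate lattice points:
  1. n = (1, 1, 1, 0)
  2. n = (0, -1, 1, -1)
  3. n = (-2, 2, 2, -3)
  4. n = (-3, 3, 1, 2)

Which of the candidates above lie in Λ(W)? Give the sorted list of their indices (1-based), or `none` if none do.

With ζ = e^{iπ/4} the internal vectors are ζ^0,ζ^3,ζ^6,ζ^9.
candidate 1: n = (1, 1, 1, 0) → π⊥ ≈ (+0.29289, -0.29289); max(|x|,|y|,|x±y|/√2) = 0.41421 ≤ 1.2 ⇒ ∈ W
candidate 2: n = (0, -1, 1, -1) → π⊥ ≈ (+0.00000, -2.41421); max(|x|,|y|,|x±y|/√2) = 2.41421 > 1.2 ⇒ ∉ W
candidate 3: n = (-2, 2, 2, -3) → π⊥ ≈ (-5.53553, -2.70711); max(|x|,|y|,|x±y|/√2) = 5.82843 > 1.2 ⇒ ∉ W
candidate 4: n = (-3, 3, 1, 2) → π⊥ ≈ (-3.70711, +2.53553); max(|x|,|y|,|x±y|/√2) = 4.41421 > 1.2 ⇒ ∉ W

1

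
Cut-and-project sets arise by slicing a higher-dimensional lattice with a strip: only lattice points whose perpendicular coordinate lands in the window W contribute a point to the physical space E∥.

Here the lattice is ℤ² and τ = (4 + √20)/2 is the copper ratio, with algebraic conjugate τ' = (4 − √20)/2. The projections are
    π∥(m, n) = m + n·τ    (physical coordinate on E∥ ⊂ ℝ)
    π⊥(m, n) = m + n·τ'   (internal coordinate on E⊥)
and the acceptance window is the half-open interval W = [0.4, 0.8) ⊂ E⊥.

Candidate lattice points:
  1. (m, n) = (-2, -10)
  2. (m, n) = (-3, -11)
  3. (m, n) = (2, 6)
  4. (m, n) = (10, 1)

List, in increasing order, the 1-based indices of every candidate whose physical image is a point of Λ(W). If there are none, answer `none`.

τ' = (4−√20)/2 ≈ -0.236068.
#1 (-2,-10): internal coord -2 + (-10)·τ' = +0.360680; +0.360680 ∉ [0.4, 0.8) → out
#2 (-3,-11): internal coord -3 + (-11)·τ' = -0.403252; -0.403252 ∉ [0.4, 0.8) → out
#3 (2,6): internal coord 2 + (6)·τ' = +0.583592; +0.583592 ∈ [0.4, 0.8) → IN Λ
#4 (10,1): internal coord 10 + (1)·τ' = +9.763932; +9.763932 ∉ [0.4, 0.8) → out

3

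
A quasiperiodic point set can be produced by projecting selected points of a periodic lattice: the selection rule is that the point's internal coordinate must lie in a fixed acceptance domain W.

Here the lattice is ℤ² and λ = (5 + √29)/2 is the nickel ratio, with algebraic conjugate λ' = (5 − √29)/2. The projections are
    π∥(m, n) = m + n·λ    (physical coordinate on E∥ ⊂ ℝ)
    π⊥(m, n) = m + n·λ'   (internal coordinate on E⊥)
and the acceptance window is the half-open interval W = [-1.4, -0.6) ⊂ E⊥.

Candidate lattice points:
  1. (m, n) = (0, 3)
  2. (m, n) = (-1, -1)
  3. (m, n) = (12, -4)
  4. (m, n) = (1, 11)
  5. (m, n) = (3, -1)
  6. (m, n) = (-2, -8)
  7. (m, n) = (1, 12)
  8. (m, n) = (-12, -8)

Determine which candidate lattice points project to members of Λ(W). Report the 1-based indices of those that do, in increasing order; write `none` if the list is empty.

2, 4, 7

λ' = (5−√29)/2 ≈ -0.1926.
#1 (0,3): internal coord 0 + (3)·λ' = -0.5777; -0.5777 ∉ [-1.4, -0.6) → out
#2 (-1,-1): internal coord -1 + (-1)·λ' = -0.8074; -0.8074 ∈ [-1.4, -0.6) → IN Λ
#3 (12,-4): internal coord 12 + (-4)·λ' = +12.7703; +12.7703 ∉ [-1.4, -0.6) → out
#4 (1,11): internal coord 1 + (11)·λ' = -1.1184; -1.1184 ∈ [-1.4, -0.6) → IN Λ
#5 (3,-1): internal coord 3 + (-1)·λ' = +3.1926; +3.1926 ∉ [-1.4, -0.6) → out
#6 (-2,-8): internal coord -2 + (-8)·λ' = -0.4593; -0.4593 ∉ [-1.4, -0.6) → out
#7 (1,12): internal coord 1 + (12)·λ' = -1.3110; -1.3110 ∈ [-1.4, -0.6) → IN Λ
#8 (-12,-8): internal coord -12 + (-8)·λ' = -10.4593; -10.4593 ∉ [-1.4, -0.6) → out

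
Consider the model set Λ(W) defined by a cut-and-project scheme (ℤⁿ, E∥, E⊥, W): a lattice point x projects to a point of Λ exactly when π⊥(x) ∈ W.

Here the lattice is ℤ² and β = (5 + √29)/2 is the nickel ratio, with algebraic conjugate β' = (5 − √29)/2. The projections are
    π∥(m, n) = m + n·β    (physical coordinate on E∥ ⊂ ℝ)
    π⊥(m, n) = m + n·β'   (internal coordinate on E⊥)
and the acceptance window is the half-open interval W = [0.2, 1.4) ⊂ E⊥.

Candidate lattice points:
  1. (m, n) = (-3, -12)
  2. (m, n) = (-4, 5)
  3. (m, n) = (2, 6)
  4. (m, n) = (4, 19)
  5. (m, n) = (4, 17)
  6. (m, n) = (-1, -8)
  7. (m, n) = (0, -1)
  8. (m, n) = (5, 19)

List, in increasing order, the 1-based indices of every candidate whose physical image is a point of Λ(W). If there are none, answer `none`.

Compute β' = (5−√29)/2 = -0.19258, so π⊥(m,n) = m -0.19258·n.
#1 (-3,-12): internal coord -3 + (-12)·β' = -0.68901; -0.68901 ∉ [0.2, 1.4) → out
#2 (-4,5): internal coord -4 + (5)·β' = -4.96291; -4.96291 ∉ [0.2, 1.4) → out
#3 (2,6): internal coord 2 + (6)·β' = +0.84451; +0.84451 ∈ [0.2, 1.4) → IN Λ
#4 (4,19): internal coord 4 + (19)·β' = +0.34093; +0.34093 ∈ [0.2, 1.4) → IN Λ
#5 (4,17): internal coord 4 + (17)·β' = +0.72610; +0.72610 ∈ [0.2, 1.4) → IN Λ
#6 (-1,-8): internal coord -1 + (-8)·β' = +0.54066; +0.54066 ∈ [0.2, 1.4) → IN Λ
#7 (0,-1): internal coord 0 + (-1)·β' = +0.19258; +0.19258 ∉ [0.2, 1.4) → out
#8 (5,19): internal coord 5 + (19)·β' = +1.34093; +1.34093 ∈ [0.2, 1.4) → IN Λ

3, 4, 5, 6, 8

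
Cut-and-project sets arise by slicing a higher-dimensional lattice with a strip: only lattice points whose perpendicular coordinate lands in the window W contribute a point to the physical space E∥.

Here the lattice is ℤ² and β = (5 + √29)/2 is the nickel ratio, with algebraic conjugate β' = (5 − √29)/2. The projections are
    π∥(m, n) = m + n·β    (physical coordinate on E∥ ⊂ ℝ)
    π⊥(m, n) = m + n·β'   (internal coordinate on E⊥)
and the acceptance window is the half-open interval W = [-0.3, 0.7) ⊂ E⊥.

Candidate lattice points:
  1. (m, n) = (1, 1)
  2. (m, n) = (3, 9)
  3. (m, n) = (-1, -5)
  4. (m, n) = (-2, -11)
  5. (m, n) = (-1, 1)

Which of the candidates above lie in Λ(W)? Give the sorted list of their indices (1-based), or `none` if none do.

3, 4

β' = (5−√29)/2 ≈ -0.19258.
#1 (1,1): internal coord 1 + (1)·β' = +0.80742; +0.80742 ∉ [-0.3, 0.7) → out
#2 (3,9): internal coord 3 + (9)·β' = +1.26676; +1.26676 ∉ [-0.3, 0.7) → out
#3 (-1,-5): internal coord -1 + (-5)·β' = -0.03709; -0.03709 ∈ [-0.3, 0.7) → IN Λ
#4 (-2,-11): internal coord -2 + (-11)·β' = +0.11841; +0.11841 ∈ [-0.3, 0.7) → IN Λ
#5 (-1,1): internal coord -1 + (1)·β' = -1.19258; -1.19258 ∉ [-0.3, 0.7) → out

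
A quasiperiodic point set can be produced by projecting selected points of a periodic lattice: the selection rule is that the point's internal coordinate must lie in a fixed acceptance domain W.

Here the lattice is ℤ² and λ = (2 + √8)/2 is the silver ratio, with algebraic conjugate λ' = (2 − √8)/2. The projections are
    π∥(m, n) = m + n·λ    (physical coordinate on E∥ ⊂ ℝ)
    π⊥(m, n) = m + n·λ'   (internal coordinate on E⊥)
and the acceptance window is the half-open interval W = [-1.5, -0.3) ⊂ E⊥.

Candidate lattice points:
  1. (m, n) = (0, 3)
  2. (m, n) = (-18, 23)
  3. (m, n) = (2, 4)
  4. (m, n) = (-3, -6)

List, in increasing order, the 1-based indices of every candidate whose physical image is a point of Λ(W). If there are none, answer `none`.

Compute λ' = (2−√8)/2 = -0.414214, so π⊥(m,n) = m -0.414214·n.
candidate 1: (m,n)=(0,3) → π∥ = 0+3·λ ≈ 7.242641, π⊥ = 0+3·λ' ≈ -1.242641 ∈ [-1.5, -0.3) ⇒ IN Λ
candidate 2: (m,n)=(-18,23) → π∥ = -18+23·λ ≈ 37.526912, π⊥ = -18+23·λ' ≈ -27.526912 ∉ [-1.5, -0.3) ⇒ out
candidate 3: (m,n)=(2,4) → π∥ = 2+4·λ ≈ 11.656854, π⊥ = 2+4·λ' ≈ 0.343146 ∉ [-1.5, -0.3) ⇒ out
candidate 4: (m,n)=(-3,-6) → π∥ = -3-6·λ ≈ -17.485281, π⊥ = -3-6·λ' ≈ -0.514719 ∈ [-1.5, -0.3) ⇒ IN Λ

1, 4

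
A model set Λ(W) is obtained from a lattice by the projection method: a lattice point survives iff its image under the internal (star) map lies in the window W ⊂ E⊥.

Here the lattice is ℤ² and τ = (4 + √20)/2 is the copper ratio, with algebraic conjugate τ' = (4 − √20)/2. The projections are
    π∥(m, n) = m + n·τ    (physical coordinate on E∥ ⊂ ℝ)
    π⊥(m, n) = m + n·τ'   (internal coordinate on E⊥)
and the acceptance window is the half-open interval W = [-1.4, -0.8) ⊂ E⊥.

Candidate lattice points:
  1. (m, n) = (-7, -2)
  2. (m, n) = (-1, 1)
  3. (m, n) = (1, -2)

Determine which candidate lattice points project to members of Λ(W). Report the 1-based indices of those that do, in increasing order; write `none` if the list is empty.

2

Numerically τ ≈ 4.2361 and τ' = −1/τ ≈ -0.2361.
[1] lift (-7,-2): star map gives -6.5279; window check -1.4 ≤ -6.5279 < -0.8 is false → out
[2] lift (-1,1): star map gives -1.2361; window check -1.4 ≤ -1.2361 < -0.8 is true → IN Λ
[3] lift (1,-2): star map gives 1.4721; window check -1.4 ≤ 1.4721 < -0.8 is false → out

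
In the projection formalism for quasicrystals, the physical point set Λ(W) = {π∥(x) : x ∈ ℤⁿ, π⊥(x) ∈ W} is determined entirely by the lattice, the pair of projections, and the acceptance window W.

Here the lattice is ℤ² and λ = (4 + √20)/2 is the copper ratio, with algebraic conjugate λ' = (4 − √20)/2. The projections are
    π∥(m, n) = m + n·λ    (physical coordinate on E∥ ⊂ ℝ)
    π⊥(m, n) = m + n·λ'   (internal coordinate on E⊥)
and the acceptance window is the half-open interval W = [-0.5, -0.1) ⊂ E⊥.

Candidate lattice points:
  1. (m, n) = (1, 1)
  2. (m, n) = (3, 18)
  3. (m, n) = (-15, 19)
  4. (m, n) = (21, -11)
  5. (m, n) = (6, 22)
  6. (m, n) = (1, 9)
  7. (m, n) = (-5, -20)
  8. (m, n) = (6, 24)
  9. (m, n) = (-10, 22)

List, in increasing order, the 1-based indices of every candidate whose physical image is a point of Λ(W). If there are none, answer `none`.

7

Numerically λ ≈ 4.236068 and λ' = −1/λ ≈ -0.236068.
[1] lift (1,1): star map gives 0.763932; window check -0.5 ≤ 0.763932 < -0.1 is false → out
[2] lift (3,18): star map gives -1.249224; window check -0.5 ≤ -1.249224 < -0.1 is false → out
[3] lift (-15,19): star map gives -19.485292; window check -0.5 ≤ -19.485292 < -0.1 is false → out
[4] lift (21,-11): star map gives 23.596748; window check -0.5 ≤ 23.596748 < -0.1 is false → out
[5] lift (6,22): star map gives 0.806504; window check -0.5 ≤ 0.806504 < -0.1 is false → out
[6] lift (1,9): star map gives -1.124612; window check -0.5 ≤ -1.124612 < -0.1 is false → out
[7] lift (-5,-20): star map gives -0.278640; window check -0.5 ≤ -0.278640 < -0.1 is true → IN Λ
[8] lift (6,24): star map gives 0.334369; window check -0.5 ≤ 0.334369 < -0.1 is false → out
[9] lift (-10,22): star map gives -15.193496; window check -0.5 ≤ -15.193496 < -0.1 is false → out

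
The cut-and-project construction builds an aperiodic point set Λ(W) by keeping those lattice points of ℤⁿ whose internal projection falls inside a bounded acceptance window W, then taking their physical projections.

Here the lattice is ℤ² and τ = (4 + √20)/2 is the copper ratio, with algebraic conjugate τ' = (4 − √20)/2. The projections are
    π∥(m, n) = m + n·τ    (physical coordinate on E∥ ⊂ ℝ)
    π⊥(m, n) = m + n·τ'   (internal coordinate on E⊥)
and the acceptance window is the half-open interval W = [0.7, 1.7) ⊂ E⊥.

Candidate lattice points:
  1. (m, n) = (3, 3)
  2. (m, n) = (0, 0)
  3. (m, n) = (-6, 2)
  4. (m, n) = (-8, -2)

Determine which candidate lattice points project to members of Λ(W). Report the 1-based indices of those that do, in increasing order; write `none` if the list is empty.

Compute τ' = (4−√20)/2 = -0.236068, so π⊥(m,n) = m -0.236068·n.
candidate 1: (m,n)=(3,3) → π∥ = 3+3·τ ≈ 15.708204, π⊥ = 3+3·τ' ≈ 2.291796 ∉ [0.7, 1.7) ⇒ out
candidate 2: (m,n)=(0,0) → π∥ = 0+0·τ ≈ 0.000000, π⊥ = 0+0·τ' ≈ 0.000000 ∉ [0.7, 1.7) ⇒ out
candidate 3: (m,n)=(-6,2) → π∥ = -6+2·τ ≈ 2.472136, π⊥ = -6+2·τ' ≈ -6.472136 ∉ [0.7, 1.7) ⇒ out
candidate 4: (m,n)=(-8,-2) → π∥ = -8-2·τ ≈ -16.472136, π⊥ = -8-2·τ' ≈ -7.527864 ∉ [0.7, 1.7) ⇒ out

none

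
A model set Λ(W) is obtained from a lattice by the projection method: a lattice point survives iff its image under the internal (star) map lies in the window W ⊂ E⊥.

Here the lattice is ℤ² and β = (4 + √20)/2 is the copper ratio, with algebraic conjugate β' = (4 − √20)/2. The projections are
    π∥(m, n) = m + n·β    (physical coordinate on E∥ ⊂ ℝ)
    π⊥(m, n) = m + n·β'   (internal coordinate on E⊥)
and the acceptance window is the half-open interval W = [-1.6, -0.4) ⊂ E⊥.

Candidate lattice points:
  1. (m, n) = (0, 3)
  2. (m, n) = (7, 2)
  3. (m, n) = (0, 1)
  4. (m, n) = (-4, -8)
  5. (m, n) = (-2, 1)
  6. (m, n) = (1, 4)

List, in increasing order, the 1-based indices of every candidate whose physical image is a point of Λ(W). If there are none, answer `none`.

1

Compute β' = (4−√20)/2 = -0.23607, so π⊥(m,n) = m -0.23607·n.
#1 (0,3): internal coord 0 + (3)·β' = -0.70820; -0.70820 ∈ [-1.6, -0.4) → IN Λ
#2 (7,2): internal coord 7 + (2)·β' = +6.52786; +6.52786 ∉ [-1.6, -0.4) → out
#3 (0,1): internal coord 0 + (1)·β' = -0.23607; -0.23607 ∉ [-1.6, -0.4) → out
#4 (-4,-8): internal coord -4 + (-8)·β' = -2.11146; -2.11146 ∉ [-1.6, -0.4) → out
#5 (-2,1): internal coord -2 + (1)·β' = -2.23607; -2.23607 ∉ [-1.6, -0.4) → out
#6 (1,4): internal coord 1 + (4)·β' = +0.05573; +0.05573 ∉ [-1.6, -0.4) → out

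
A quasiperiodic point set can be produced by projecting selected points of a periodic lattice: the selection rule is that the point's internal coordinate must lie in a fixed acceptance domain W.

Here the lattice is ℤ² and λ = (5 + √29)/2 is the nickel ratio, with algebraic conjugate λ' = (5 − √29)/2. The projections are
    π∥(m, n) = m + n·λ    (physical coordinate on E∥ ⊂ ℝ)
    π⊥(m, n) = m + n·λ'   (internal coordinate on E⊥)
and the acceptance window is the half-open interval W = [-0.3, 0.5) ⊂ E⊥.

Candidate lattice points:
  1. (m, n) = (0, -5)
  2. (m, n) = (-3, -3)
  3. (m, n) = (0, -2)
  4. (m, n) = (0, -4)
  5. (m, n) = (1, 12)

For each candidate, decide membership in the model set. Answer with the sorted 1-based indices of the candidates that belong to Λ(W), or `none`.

Compute λ' = (5−√29)/2 = -0.192582, so π⊥(m,n) = m -0.192582·n.
[1] lift (0,-5): star map gives 0.962912; window check -0.3 ≤ 0.962912 < 0.5 is false → out
[2] lift (-3,-3): star map gives -2.422253; window check -0.3 ≤ -2.422253 < 0.5 is false → out
[3] lift (0,-2): star map gives 0.385165; window check -0.3 ≤ 0.385165 < 0.5 is true → IN Λ
[4] lift (0,-4): star map gives 0.770330; window check -0.3 ≤ 0.770330 < 0.5 is false → out
[5] lift (1,12): star map gives -1.310989; window check -0.3 ≤ -1.310989 < 0.5 is false → out

3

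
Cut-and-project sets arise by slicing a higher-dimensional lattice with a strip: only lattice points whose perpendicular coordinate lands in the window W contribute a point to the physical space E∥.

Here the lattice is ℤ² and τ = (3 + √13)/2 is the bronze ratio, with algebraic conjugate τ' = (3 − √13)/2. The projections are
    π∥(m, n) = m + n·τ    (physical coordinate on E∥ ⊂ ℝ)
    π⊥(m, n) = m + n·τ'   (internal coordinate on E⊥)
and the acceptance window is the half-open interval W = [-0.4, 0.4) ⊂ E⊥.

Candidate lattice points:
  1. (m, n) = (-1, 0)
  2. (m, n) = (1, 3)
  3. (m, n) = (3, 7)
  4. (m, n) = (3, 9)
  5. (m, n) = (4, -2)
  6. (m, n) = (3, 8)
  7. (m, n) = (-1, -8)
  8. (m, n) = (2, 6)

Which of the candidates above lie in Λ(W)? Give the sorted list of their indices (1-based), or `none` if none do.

Numerically τ ≈ 3.302776 and τ' = −1/τ ≈ -0.302776.
[1] lift (-1,0): star map gives -1.000000; window check -0.4 ≤ -1.000000 < 0.4 is false → out
[2] lift (1,3): star map gives 0.091673; window check -0.4 ≤ 0.091673 < 0.4 is true → IN Λ
[3] lift (3,7): star map gives 0.880571; window check -0.4 ≤ 0.880571 < 0.4 is false → out
[4] lift (3,9): star map gives 0.275019; window check -0.4 ≤ 0.275019 < 0.4 is true → IN Λ
[5] lift (4,-2): star map gives 4.605551; window check -0.4 ≤ 4.605551 < 0.4 is false → out
[6] lift (3,8): star map gives 0.577795; window check -0.4 ≤ 0.577795 < 0.4 is false → out
[7] lift (-1,-8): star map gives 1.422205; window check -0.4 ≤ 1.422205 < 0.4 is false → out
[8] lift (2,6): star map gives 0.183346; window check -0.4 ≤ 0.183346 < 0.4 is true → IN Λ

2, 4, 8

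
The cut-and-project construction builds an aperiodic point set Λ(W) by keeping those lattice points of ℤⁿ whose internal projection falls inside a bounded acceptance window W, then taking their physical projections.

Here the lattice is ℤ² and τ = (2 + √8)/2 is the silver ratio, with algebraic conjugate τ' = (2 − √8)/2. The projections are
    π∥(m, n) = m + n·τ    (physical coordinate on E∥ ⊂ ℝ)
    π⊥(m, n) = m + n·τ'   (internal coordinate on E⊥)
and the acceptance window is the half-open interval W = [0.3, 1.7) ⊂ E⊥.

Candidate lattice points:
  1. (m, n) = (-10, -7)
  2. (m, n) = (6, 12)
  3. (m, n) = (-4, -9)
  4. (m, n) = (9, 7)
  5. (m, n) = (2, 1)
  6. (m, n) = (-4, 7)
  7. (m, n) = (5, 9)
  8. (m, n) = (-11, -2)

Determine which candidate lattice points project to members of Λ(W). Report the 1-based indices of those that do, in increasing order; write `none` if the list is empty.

Compute τ' = (2−√8)/2 = -0.414214, so π⊥(m,n) = m -0.414214·n.
#1 (-10,-7): internal coord -10 + (-7)·τ' = -7.100505; -7.100505 ∉ [0.3, 1.7) → out
#2 (6,12): internal coord 6 + (12)·τ' = +1.029437; +1.029437 ∈ [0.3, 1.7) → IN Λ
#3 (-4,-9): internal coord -4 + (-9)·τ' = -0.272078; -0.272078 ∉ [0.3, 1.7) → out
#4 (9,7): internal coord 9 + (7)·τ' = +6.100505; +6.100505 ∉ [0.3, 1.7) → out
#5 (2,1): internal coord 2 + (1)·τ' = +1.585786; +1.585786 ∈ [0.3, 1.7) → IN Λ
#6 (-4,7): internal coord -4 + (7)·τ' = -6.899495; -6.899495 ∉ [0.3, 1.7) → out
#7 (5,9): internal coord 5 + (9)·τ' = +1.272078; +1.272078 ∈ [0.3, 1.7) → IN Λ
#8 (-11,-2): internal coord -11 + (-2)·τ' = -10.171573; -10.171573 ∉ [0.3, 1.7) → out

2, 5, 7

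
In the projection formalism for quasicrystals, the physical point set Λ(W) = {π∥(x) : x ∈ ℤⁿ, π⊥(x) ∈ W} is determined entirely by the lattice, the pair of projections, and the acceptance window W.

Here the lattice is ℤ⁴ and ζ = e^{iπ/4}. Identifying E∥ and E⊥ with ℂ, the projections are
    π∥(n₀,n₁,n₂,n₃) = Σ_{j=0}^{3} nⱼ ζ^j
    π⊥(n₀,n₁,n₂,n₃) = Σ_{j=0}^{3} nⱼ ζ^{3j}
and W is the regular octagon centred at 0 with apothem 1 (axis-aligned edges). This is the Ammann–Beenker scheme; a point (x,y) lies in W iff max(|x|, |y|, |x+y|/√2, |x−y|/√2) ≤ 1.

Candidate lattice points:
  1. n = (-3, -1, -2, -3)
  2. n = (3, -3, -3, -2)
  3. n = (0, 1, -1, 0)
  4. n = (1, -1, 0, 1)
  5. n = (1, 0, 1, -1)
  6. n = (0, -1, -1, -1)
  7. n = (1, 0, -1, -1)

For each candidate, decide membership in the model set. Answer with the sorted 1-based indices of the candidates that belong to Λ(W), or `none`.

π⊥(n) = n₀ + n₁ζ³ + n₂ζ⁶ + n₃ζ⁹ where ζ = e^{iπ/4}.
candidate 1: n = (-3, -1, -2, -3) → π⊥ ≈ (-4.41421, -0.82843); max(|x|,|y|,|x±y|/√2) = 4.41421 > 1 ⇒ ∉ W
candidate 2: n = (3, -3, -3, -2) → π⊥ ≈ (+3.70711, -0.53553); max(|x|,|y|,|x±y|/√2) = 3.70711 > 1 ⇒ ∉ W
candidate 3: n = (0, 1, -1, 0) → π⊥ ≈ (-0.70711, +1.70711); max(|x|,|y|,|x±y|/√2) = 1.70711 > 1 ⇒ ∉ W
candidate 4: n = (1, -1, 0, 1) → π⊥ ≈ (+2.41421, +0.00000); max(|x|,|y|,|x±y|/√2) = 2.41421 > 1 ⇒ ∉ W
candidate 5: n = (1, 0, 1, -1) → π⊥ ≈ (+0.29289, -1.70711); max(|x|,|y|,|x±y|/√2) = 1.70711 > 1 ⇒ ∉ W
candidate 6: n = (0, -1, -1, -1) → π⊥ ≈ (+0.00000, -0.41421); max(|x|,|y|,|x±y|/√2) = 0.41421 ≤ 1 ⇒ ∈ W
candidate 7: n = (1, 0, -1, -1) → π⊥ ≈ (+0.29289, +0.29289); max(|x|,|y|,|x±y|/√2) = 0.41421 ≤ 1 ⇒ ∈ W

6, 7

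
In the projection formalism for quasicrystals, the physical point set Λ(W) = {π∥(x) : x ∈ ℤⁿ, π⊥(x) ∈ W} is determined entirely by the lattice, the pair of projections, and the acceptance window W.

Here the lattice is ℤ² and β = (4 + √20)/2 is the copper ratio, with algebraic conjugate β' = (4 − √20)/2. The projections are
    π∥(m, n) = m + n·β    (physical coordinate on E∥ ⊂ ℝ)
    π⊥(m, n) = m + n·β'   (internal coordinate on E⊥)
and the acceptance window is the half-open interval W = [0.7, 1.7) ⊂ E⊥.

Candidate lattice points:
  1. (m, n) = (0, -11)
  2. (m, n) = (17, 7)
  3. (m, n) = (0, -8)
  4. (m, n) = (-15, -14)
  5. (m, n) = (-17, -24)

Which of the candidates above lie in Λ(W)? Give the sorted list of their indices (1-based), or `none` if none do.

none

β' = (4−√20)/2 ≈ -0.23607.
[1] lift (0,-11): star map gives 2.59675; window check 0.7 ≤ 2.59675 < 1.7 is false → out
[2] lift (17,7): star map gives 15.34752; window check 0.7 ≤ 15.34752 < 1.7 is false → out
[3] lift (0,-8): star map gives 1.88854; window check 0.7 ≤ 1.88854 < 1.7 is false → out
[4] lift (-15,-14): star map gives -11.69505; window check 0.7 ≤ -11.69505 < 1.7 is false → out
[5] lift (-17,-24): star map gives -11.33437; window check 0.7 ≤ -11.33437 < 1.7 is false → out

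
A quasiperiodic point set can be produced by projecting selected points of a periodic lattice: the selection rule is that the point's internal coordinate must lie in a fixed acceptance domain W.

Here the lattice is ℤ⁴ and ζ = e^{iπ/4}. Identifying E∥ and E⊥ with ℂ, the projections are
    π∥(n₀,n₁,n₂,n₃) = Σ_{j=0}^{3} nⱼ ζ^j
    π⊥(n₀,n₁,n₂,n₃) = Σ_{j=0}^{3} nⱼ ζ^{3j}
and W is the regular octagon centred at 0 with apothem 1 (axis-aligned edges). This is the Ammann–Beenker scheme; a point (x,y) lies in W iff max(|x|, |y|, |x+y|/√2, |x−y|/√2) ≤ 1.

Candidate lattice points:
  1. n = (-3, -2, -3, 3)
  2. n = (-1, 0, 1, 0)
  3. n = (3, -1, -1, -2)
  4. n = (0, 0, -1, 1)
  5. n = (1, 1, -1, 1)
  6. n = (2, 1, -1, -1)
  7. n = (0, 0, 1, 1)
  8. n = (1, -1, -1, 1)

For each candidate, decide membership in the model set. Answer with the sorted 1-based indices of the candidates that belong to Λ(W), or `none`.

7

Internal map: ζ^{3j} for j=0..3 gives (1,0), (−√2/2,√2/2), (0,−1), (√2/2,√2/2).
candidate 1: n = (-3, -2, -3, 3) → π⊥ ≈ (+0.535534, +3.707107); max(|x|,|y|,|x±y|/√2) = 3.707107 > 1 ⇒ ∉ W
candidate 2: n = (-1, 0, 1, 0) → π⊥ ≈ (-1.000000, -1.000000); max(|x|,|y|,|x±y|/√2) = 1.414214 > 1 ⇒ ∉ W
candidate 3: n = (3, -1, -1, -2) → π⊥ ≈ (+2.292893, -1.121320); max(|x|,|y|,|x±y|/√2) = 2.414214 > 1 ⇒ ∉ W
candidate 4: n = (0, 0, -1, 1) → π⊥ ≈ (+0.707107, +1.707107); max(|x|,|y|,|x±y|/√2) = 1.707107 > 1 ⇒ ∉ W
candidate 5: n = (1, 1, -1, 1) → π⊥ ≈ (+1.000000, +2.414214); max(|x|,|y|,|x±y|/√2) = 2.414214 > 1 ⇒ ∉ W
candidate 6: n = (2, 1, -1, -1) → π⊥ ≈ (+0.585786, +1.000000); max(|x|,|y|,|x±y|/√2) = 1.121320 > 1 ⇒ ∉ W
candidate 7: n = (0, 0, 1, 1) → π⊥ ≈ (+0.707107, -0.292893); max(|x|,|y|,|x±y|/√2) = 0.707107 ≤ 1 ⇒ ∈ W
candidate 8: n = (1, -1, -1, 1) → π⊥ ≈ (+2.414214, +1.000000); max(|x|,|y|,|x±y|/√2) = 2.414214 > 1 ⇒ ∉ W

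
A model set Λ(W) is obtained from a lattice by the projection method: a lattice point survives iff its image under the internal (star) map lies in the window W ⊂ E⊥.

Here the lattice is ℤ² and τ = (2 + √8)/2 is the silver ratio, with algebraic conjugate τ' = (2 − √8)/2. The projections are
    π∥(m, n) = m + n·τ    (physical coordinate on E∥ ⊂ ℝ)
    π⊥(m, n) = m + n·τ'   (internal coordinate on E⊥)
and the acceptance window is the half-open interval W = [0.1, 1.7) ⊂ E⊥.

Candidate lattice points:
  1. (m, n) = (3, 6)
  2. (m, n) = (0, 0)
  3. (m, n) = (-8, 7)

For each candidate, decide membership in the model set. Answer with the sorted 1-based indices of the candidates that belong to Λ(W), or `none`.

1

Compute τ' = (2−√8)/2 = -0.41421, so π⊥(m,n) = m -0.41421·n.
#1 (3,6): internal coord 3 + (6)·τ' = +0.51472; +0.51472 ∈ [0.1, 1.7) → IN Λ
#2 (0,0): internal coord 0 + (0)·τ' = +0.00000; +0.00000 ∉ [0.1, 1.7) → out
#3 (-8,7): internal coord -8 + (7)·τ' = -10.89949; -10.89949 ∉ [0.1, 1.7) → out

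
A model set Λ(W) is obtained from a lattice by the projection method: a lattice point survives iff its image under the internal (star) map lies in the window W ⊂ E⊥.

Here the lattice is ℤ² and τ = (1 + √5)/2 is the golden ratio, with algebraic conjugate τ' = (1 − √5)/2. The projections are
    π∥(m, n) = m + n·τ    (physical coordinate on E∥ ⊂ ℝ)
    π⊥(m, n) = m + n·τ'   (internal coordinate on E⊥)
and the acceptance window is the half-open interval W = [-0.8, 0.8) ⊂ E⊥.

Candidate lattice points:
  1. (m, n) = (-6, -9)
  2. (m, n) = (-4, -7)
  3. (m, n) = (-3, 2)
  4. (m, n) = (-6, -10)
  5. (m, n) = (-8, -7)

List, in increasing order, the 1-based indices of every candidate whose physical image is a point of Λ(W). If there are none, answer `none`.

Compute τ' = (1−√5)/2 = -0.61803, so π⊥(m,n) = m -0.61803·n.
[1] lift (-6,-9): star map gives -0.43769; window check -0.8 ≤ -0.43769 < 0.8 is true → IN Λ
[2] lift (-4,-7): star map gives 0.32624; window check -0.8 ≤ 0.32624 < 0.8 is true → IN Λ
[3] lift (-3,2): star map gives -4.23607; window check -0.8 ≤ -4.23607 < 0.8 is false → out
[4] lift (-6,-10): star map gives 0.18034; window check -0.8 ≤ 0.18034 < 0.8 is true → IN Λ
[5] lift (-8,-7): star map gives -3.67376; window check -0.8 ≤ -3.67376 < 0.8 is false → out

1, 2, 4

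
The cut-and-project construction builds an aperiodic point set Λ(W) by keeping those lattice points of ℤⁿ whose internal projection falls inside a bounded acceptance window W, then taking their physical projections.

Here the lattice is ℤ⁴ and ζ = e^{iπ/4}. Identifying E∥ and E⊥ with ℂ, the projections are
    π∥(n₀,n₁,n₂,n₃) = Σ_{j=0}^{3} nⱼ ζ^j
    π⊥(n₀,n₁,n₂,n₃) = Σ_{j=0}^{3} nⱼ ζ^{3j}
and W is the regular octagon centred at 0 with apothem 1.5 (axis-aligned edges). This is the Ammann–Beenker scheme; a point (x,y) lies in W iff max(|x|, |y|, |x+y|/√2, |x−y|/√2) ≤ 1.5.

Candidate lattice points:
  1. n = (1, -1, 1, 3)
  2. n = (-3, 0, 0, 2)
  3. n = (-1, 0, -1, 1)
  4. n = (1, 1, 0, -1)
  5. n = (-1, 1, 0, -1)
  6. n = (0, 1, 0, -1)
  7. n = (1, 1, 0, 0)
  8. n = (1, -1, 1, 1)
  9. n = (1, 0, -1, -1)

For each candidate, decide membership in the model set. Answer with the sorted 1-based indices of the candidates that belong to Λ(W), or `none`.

With ζ = e^{iπ/4} the internal vectors are ζ^0,ζ^3,ζ^6,ζ^9.
candidate 1: n = (1, -1, 1, 3) → π⊥ ≈ (+3.828427, +0.414214); max(|x|,|y|,|x±y|/√2) = 3.828427 > 1.5 ⇒ ∉ W
candidate 2: n = (-3, 0, 0, 2) → π⊥ ≈ (-1.585786, +1.414214); max(|x|,|y|,|x±y|/√2) = 2.121320 > 1.5 ⇒ ∉ W
candidate 3: n = (-1, 0, -1, 1) → π⊥ ≈ (-0.292893, +1.707107); max(|x|,|y|,|x±y|/√2) = 1.707107 > 1.5 ⇒ ∉ W
candidate 4: n = (1, 1, 0, -1) → π⊥ ≈ (-0.414214, +0.000000); max(|x|,|y|,|x±y|/√2) = 0.414214 ≤ 1.5 ⇒ ∈ W
candidate 5: n = (-1, 1, 0, -1) → π⊥ ≈ (-2.414214, +0.000000); max(|x|,|y|,|x±y|/√2) = 2.414214 > 1.5 ⇒ ∉ W
candidate 6: n = (0, 1, 0, -1) → π⊥ ≈ (-1.414214, +0.000000); max(|x|,|y|,|x±y|/√2) = 1.414214 ≤ 1.5 ⇒ ∈ W
candidate 7: n = (1, 1, 0, 0) → π⊥ ≈ (+0.292893, +0.707107); max(|x|,|y|,|x±y|/√2) = 0.707107 ≤ 1.5 ⇒ ∈ W
candidate 8: n = (1, -1, 1, 1) → π⊥ ≈ (+2.414214, -1.000000); max(|x|,|y|,|x±y|/√2) = 2.414214 > 1.5 ⇒ ∉ W
candidate 9: n = (1, 0, -1, -1) → π⊥ ≈ (+0.292893, +0.292893); max(|x|,|y|,|x±y|/√2) = 0.414214 ≤ 1.5 ⇒ ∈ W

4, 6, 7, 9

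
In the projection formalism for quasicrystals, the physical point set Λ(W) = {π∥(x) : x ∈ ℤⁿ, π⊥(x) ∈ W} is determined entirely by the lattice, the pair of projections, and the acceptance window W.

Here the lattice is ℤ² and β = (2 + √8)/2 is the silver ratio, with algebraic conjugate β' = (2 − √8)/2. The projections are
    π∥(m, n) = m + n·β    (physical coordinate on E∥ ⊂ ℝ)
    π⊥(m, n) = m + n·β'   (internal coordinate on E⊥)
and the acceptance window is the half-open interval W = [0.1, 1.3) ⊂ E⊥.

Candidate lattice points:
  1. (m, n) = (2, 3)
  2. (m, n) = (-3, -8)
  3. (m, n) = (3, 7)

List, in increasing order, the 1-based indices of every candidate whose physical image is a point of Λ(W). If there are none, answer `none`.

1, 2, 3

Numerically β ≈ 2.4142 and β' = −1/β ≈ -0.4142.
#1 (2,3): internal coord 2 + (3)·β' = +0.7574; +0.7574 ∈ [0.1, 1.3) → IN Λ
#2 (-3,-8): internal coord -3 + (-8)·β' = +0.3137; +0.3137 ∈ [0.1, 1.3) → IN Λ
#3 (3,7): internal coord 3 + (7)·β' = +0.1005; +0.1005 ∈ [0.1, 1.3) → IN Λ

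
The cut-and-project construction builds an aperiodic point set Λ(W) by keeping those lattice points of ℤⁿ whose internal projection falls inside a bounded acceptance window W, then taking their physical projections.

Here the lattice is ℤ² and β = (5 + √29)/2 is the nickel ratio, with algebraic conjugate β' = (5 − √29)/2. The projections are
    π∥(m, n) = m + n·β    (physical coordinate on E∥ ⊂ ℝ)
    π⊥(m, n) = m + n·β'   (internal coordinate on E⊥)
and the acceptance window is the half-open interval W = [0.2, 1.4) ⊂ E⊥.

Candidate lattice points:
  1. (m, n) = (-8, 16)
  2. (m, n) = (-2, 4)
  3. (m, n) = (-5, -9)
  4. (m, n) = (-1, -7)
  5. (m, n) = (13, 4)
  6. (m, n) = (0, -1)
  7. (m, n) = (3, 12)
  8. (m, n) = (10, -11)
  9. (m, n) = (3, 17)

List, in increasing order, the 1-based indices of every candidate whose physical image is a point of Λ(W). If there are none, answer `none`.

4, 7

Numerically β ≈ 5.1926 and β' = −1/β ≈ -0.1926.
candidate 1: (m,n)=(-8,16) → π∥ = -8+16·β ≈ 75.0813, π⊥ = -8+16·β' ≈ -11.0813 ∉ [0.2, 1.4) ⇒ out
candidate 2: (m,n)=(-2,4) → π∥ = -2+4·β ≈ 18.7703, π⊥ = -2+4·β' ≈ -2.7703 ∉ [0.2, 1.4) ⇒ out
candidate 3: (m,n)=(-5,-9) → π∥ = -5-9·β ≈ -51.7332, π⊥ = -5-9·β' ≈ -3.2668 ∉ [0.2, 1.4) ⇒ out
candidate 4: (m,n)=(-1,-7) → π∥ = -1-7·β ≈ -37.3481, π⊥ = -1-7·β' ≈ 0.3481 ∈ [0.2, 1.4) ⇒ IN Λ
candidate 5: (m,n)=(13,4) → π∥ = 13+4·β ≈ 33.7703, π⊥ = 13+4·β' ≈ 12.2297 ∉ [0.2, 1.4) ⇒ out
candidate 6: (m,n)=(0,-1) → π∥ = 0-1·β ≈ -5.1926, π⊥ = 0-1·β' ≈ 0.1926 ∉ [0.2, 1.4) ⇒ out
candidate 7: (m,n)=(3,12) → π∥ = 3+12·β ≈ 65.3110, π⊥ = 3+12·β' ≈ 0.6890 ∈ [0.2, 1.4) ⇒ IN Λ
candidate 8: (m,n)=(10,-11) → π∥ = 10-11·β ≈ -47.1184, π⊥ = 10-11·β' ≈ 12.1184 ∉ [0.2, 1.4) ⇒ out
candidate 9: (m,n)=(3,17) → π∥ = 3+17·β ≈ 91.2739, π⊥ = 3+17·β' ≈ -0.2739 ∉ [0.2, 1.4) ⇒ out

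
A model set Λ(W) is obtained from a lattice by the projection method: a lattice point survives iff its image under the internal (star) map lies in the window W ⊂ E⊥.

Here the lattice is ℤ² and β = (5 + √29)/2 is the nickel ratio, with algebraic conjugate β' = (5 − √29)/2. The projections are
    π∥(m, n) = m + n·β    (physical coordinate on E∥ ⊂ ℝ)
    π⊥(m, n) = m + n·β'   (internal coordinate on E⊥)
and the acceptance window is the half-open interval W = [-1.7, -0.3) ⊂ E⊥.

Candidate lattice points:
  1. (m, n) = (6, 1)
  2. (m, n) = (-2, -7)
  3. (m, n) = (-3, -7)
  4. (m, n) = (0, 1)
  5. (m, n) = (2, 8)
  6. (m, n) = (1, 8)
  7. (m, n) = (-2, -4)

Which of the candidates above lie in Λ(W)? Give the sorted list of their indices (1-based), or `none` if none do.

β' = (5−√29)/2 ≈ -0.19258.
[1] lift (6,1): star map gives 5.80742; window check -1.7 ≤ 5.80742 < -0.3 is false → out
[2] lift (-2,-7): star map gives -0.65192; window check -1.7 ≤ -0.65192 < -0.3 is true → IN Λ
[3] lift (-3,-7): star map gives -1.65192; window check -1.7 ≤ -1.65192 < -0.3 is true → IN Λ
[4] lift (0,1): star map gives -0.19258; window check -1.7 ≤ -0.19258 < -0.3 is false → out
[5] lift (2,8): star map gives 0.45934; window check -1.7 ≤ 0.45934 < -0.3 is false → out
[6] lift (1,8): star map gives -0.54066; window check -1.7 ≤ -0.54066 < -0.3 is true → IN Λ
[7] lift (-2,-4): star map gives -1.22967; window check -1.7 ≤ -1.22967 < -0.3 is true → IN Λ

2, 3, 6, 7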